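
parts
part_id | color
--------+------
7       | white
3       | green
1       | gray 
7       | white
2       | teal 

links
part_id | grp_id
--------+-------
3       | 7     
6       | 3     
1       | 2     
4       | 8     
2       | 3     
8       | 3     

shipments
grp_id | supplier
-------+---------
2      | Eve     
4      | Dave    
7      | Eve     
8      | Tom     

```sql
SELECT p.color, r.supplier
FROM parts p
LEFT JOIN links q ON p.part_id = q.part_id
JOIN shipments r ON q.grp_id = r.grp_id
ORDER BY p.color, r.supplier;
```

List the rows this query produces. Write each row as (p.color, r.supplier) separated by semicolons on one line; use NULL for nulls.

(gray, Eve); (green, Eve)

Step 1 — p LEFT JOIN q on part_id → 5 row(s).
Then INNER JOIN `shipments r` on grp_id: keep only rows whose q.grp_id appears in r.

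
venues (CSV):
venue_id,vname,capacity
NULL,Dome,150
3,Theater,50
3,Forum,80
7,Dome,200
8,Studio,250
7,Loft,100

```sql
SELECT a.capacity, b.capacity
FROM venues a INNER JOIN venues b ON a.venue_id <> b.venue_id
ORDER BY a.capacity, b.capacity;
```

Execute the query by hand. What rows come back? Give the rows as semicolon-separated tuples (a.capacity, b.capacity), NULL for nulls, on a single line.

(50, 100); (50, 200); (50, 250); (80, 100); (80, 200); (80, 250); (100, 50); (100, 80); (100, 250); (200, 50); (200, 80); (200, 250); (250, 50); (250, 80); (250, 100); (250, 200)

INNER JOIN keeps only pairs where the ON condition holds.
Matching on a.venue_id <> b.venue_id. A NULL in a compared column never satisfies the condition.
Matched pairs: 16.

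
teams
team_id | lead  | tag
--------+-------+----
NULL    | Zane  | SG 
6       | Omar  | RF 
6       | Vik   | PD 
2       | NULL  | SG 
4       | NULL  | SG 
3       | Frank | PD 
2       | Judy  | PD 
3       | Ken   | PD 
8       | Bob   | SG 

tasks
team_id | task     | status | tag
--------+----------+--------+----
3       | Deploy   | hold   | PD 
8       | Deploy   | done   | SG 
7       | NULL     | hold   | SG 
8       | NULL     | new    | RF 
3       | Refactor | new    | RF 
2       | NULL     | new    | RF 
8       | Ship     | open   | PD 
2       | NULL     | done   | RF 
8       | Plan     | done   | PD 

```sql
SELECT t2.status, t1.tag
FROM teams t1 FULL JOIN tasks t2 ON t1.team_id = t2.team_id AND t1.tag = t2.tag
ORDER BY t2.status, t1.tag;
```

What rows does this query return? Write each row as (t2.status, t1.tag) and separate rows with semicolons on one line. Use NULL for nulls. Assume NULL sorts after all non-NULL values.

(done, SG); (done, NULL); (done, NULL); (hold, PD); (hold, PD); (hold, NULL); (new, NULL); (new, NULL); (new, NULL); (open, NULL); (NULL, PD); (NULL, PD); (NULL, RF); (NULL, SG); (NULL, SG); (NULL, SG)

FULL OUTER JOIN keeps every row from both sides; unmatched rows get NULL for the other side's columns.
Matching on t1.team_id = t2.team_id AND t1.tag = t2.tag. A NULL in a compared column never satisfies the condition.
- t1 row (team_id=NULL, tag=SG): no match → kept, t2 columns NULL.
- t1 row (team_id=6, tag=RF): no match → kept, t2 columns NULL.
- t1 row (team_id=6, tag=PD): no match → kept, t2 columns NULL.
- t1 row (team_id=2, tag=SG): no match → kept, t2 columns NULL.
- t1 row (team_id=4, tag=SG): no match → kept, t2 columns NULL.
- t1 row (team_id=3, tag=PD): matches 1 t2 row(s) → 1 output row(s).
- t1 row (team_id=2, tag=PD): no match → kept, t2 columns NULL.
- t1 row (team_id=3, tag=PD): matches 1 t2 row(s) → 1 output row(s).
- t1 row (team_id=8, tag=SG): matches 1 t2 row(s) → 1 output row(s).
- plus 7 unmatched t2 row(s), each kept with NULL t1 columns.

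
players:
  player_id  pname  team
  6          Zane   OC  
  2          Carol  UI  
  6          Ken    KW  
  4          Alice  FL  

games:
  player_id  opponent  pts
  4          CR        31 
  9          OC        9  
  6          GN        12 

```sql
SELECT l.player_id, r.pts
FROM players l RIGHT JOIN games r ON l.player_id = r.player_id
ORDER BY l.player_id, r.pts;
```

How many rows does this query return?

4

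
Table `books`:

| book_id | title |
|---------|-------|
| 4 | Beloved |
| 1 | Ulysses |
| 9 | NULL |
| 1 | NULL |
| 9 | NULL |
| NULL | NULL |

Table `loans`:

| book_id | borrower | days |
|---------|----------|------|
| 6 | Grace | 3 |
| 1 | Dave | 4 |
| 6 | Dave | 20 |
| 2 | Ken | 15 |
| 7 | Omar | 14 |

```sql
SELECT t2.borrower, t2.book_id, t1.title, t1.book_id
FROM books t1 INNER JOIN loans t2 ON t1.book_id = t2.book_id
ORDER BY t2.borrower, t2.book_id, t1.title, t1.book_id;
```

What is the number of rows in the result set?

INNER JOIN keeps only pairs where the ON condition holds.
Matching on t1.book_id = t2.book_id. A NULL in a compared column never satisfies the condition.
- t1 row (book_id=4): no match → dropped.
- t1 row (book_id=1): matches 1 t2 row(s) → 1 output row(s).
- t1 row (book_id=9): no match → dropped.
- t1 row (book_id=1): matches 1 t2 row(s) → 1 output row(s).
- t1 row (book_id=9): no match → dropped.
- t1 row (book_id=NULL): no match → dropped.
Total: 2 rows.

2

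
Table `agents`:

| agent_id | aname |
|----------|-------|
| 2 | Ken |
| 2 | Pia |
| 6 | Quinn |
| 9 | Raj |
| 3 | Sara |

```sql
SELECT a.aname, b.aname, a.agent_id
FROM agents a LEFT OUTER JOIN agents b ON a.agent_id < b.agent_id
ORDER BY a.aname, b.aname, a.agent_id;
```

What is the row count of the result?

LEFT JOIN keeps every row from `agents a`; unmatched rows get NULL for `agents b`'s columns.
Matching on a.agent_id < b.agent_id.
- a row (agent_id=2): matches 3 b row(s) → 3 output row(s).
- a row (agent_id=2): matches 3 b row(s) → 3 output row(s).
- a row (agent_id=6): matches 1 b row(s) → 1 output row(s).
- a row (agent_id=9): no match → kept, b columns NULL.
- a row (agent_id=3): matches 2 b row(s) → 2 output row(s).
Total: 9 matched + 1 padded = 10 rows.

10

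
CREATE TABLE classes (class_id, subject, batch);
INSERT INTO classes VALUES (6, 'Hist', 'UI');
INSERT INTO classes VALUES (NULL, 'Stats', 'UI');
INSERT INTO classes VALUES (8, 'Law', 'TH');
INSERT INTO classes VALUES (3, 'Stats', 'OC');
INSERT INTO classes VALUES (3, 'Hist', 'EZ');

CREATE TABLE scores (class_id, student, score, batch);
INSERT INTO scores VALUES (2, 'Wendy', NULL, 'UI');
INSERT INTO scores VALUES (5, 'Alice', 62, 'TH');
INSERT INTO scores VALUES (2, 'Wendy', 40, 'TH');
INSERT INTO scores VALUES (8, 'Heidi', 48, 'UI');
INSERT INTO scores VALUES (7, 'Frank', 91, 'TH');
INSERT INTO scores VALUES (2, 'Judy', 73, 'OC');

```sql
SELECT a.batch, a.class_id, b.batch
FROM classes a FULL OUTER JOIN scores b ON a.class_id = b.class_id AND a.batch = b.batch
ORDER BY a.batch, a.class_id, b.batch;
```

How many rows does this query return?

FULL OUTER JOIN keeps every row from both sides; unmatched rows get NULL for the other side's columns.
Matching on a.class_id = b.class_id AND a.batch = b.batch. A NULL in a compared column never satisfies the condition.
Matched pairs: 0; unmatched a rows kept: 5; unmatched b rows kept: 6.
Total: 0 matched + 11 padded = 11 rows.

11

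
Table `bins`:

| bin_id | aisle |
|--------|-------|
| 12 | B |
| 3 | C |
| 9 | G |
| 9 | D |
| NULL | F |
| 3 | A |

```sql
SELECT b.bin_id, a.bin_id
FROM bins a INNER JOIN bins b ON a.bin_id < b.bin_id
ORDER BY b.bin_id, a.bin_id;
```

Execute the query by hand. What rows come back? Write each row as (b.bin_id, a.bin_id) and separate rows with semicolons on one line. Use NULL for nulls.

INNER JOIN keeps only pairs where the ON condition holds.
Matching on a.bin_id < b.bin_id. A NULL in a compared column never satisfies the condition.
- a (bin_id=12) has no partner → excluded.
- a (bin_id=3) pairs with 3 row(s) of b.
- a (bin_id=9) pairs with 1 row(s) of b.
- a (bin_id=9) pairs with 1 row(s) of b.
- a (bin_id=NULL) has no partner → excluded.
- a (bin_id=3) pairs with 3 row(s) of b.
After projecting and ordering:
b.bin_id | a.bin_id
9 | 3
9 | 3
9 | 3
9 | 3
12 | 3
12 | 3
12 | 9
12 | 9

(9, 3); (9, 3); (9, 3); (9, 3); (12, 3); (12, 3); (12, 9); (12, 9)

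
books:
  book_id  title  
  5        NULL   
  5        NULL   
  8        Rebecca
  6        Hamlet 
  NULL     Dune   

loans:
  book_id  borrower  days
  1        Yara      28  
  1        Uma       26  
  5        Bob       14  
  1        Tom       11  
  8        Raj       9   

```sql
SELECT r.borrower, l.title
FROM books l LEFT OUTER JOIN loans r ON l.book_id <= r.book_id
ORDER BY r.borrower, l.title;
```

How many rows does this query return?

7

LEFT JOIN keeps every row from `books`; unmatched rows get NULL for `loans`'s columns.
Matching on l.book_id <= r.book_id. A NULL in a compared column never satisfies the condition.
Matched pairs: 6; unmatched l rows kept: 1.
Total: 6 matched + 1 padded = 7 rows.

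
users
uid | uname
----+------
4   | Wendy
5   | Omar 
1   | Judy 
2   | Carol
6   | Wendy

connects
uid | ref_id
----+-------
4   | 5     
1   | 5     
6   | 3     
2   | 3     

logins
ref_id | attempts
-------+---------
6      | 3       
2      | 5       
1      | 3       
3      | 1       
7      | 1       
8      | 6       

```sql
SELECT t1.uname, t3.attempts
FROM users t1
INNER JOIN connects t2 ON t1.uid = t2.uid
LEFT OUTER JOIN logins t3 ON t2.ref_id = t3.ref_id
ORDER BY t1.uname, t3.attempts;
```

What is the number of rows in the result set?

4

Joins associate left-to-right: users INNER JOIN connects on uid gives 4 intermediate row(s).
Then LEFT JOIN `logins t3` on ref_id: each of those 4 rows is kept; rows whose t2.ref_id has no match in t3 get NULL for t3's columns.
Result: 4 row(s).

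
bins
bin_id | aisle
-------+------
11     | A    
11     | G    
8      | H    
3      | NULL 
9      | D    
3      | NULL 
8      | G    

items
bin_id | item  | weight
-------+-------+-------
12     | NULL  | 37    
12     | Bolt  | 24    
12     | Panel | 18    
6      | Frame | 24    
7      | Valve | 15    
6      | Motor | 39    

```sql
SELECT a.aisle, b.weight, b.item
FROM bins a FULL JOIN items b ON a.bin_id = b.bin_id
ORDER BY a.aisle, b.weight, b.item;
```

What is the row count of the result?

13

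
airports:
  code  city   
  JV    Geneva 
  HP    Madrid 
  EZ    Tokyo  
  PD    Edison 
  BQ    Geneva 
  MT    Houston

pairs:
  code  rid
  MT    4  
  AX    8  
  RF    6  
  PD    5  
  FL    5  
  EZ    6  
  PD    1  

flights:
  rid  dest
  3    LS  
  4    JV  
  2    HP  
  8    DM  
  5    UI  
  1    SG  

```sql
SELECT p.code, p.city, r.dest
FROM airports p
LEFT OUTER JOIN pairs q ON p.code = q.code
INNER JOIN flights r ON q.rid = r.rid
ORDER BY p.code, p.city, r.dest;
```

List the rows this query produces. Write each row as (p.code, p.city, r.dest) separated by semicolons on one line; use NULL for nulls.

(MT, Houston, JV); (PD, Edison, SG); (PD, Edison, UI)

Step 1 — p LEFT JOIN q on code → 7 row(s).
Then INNER JOIN `flights r` on rid: keep only rows whose q.rid appears in r.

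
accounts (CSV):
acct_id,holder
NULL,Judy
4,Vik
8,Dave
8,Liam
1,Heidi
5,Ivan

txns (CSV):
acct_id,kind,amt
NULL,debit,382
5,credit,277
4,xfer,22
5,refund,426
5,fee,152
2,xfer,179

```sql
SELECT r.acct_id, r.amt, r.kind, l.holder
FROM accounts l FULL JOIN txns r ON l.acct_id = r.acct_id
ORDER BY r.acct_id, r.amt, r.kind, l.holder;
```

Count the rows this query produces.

10

FULL OUTER JOIN keeps every row from both sides; unmatched rows get NULL for the other side's columns.
Matching on l.acct_id = r.acct_id. A NULL in a compared column never satisfies the condition.
- acct_id=NULL: no r row matches, row kept with r columns NULL.
- acct_id=4: 1 matching r row(s), so 1 row(s) emitted.
- acct_id=8: no r row matches, row kept with r columns NULL.
- acct_id=8: no r row matches, row kept with r columns NULL.
- acct_id=1: no r row matches, row kept with r columns NULL.
- acct_id=5: 3 matching r row(s), so 3 row(s) emitted.
- 2 r row(s) had no l match → kept, l columns NULL.
Total: 4 matched + 6 padded = 10 rows.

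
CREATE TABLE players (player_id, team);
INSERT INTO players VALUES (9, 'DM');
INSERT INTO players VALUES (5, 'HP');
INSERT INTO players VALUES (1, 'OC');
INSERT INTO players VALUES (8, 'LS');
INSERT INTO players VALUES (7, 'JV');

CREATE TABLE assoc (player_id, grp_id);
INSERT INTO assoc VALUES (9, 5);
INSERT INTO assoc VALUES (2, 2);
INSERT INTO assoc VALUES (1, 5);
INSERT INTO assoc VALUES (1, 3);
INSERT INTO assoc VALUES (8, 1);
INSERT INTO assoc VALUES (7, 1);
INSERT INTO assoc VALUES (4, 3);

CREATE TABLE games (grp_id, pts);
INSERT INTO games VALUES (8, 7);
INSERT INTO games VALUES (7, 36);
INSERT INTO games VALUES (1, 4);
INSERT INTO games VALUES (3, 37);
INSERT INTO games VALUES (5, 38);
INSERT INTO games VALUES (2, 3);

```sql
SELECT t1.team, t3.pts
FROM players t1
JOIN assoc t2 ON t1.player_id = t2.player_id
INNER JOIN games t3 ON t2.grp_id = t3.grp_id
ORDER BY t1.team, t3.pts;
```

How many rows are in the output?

Joins associate left-to-right: players INNER JOIN assoc on player_id gives 5 intermediate row(s).
Then INNER JOIN `games t3` on grp_id: keep only rows whose t2.grp_id appears in t3.
Result: 5 row(s).

5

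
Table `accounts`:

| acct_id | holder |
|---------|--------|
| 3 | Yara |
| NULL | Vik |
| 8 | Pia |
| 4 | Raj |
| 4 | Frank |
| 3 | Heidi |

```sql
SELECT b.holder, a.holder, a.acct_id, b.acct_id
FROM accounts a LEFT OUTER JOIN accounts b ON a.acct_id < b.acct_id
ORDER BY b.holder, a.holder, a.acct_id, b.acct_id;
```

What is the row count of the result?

LEFT JOIN keeps every row from `accounts a`; unmatched rows get NULL for `accounts b`'s columns.
Matching on a.acct_id < b.acct_id. A NULL in a compared column never satisfies the condition.
- a (acct_id=3) pairs with 3 row(s) of b.
- a (acct_id=NULL) has no partner → padded with NULL.
- a (acct_id=8) has no partner → padded with NULL.
- a (acct_id=4) pairs with 1 row(s) of b.
- a (acct_id=4) pairs with 1 row(s) of b.
- a (acct_id=3) pairs with 3 row(s) of b.
Total: 8 matched + 2 padded = 10 rows.

10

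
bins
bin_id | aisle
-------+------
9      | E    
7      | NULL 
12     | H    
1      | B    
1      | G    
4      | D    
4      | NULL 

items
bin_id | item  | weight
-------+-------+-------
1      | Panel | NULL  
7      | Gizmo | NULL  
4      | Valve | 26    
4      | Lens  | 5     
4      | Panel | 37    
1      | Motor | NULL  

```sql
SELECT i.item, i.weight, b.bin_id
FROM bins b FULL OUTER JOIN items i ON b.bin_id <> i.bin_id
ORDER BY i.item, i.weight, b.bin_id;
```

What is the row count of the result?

31

FULL OUTER JOIN keeps every row from both sides; unmatched rows get NULL for the other side's columns.
Matching on b.bin_id <> i.bin_id.
- b (bin_id=9) pairs with 6 row(s) of i.
- b (bin_id=7) pairs with 5 row(s) of i.
- b (bin_id=12) pairs with 6 row(s) of i.
- b (bin_id=1) pairs with 4 row(s) of i.
- b (bin_id=1) pairs with 4 row(s) of i.
- b (bin_id=4) pairs with 3 row(s) of i.
- b (bin_id=4) pairs with 3 row(s) of i.
Total: 31 rows.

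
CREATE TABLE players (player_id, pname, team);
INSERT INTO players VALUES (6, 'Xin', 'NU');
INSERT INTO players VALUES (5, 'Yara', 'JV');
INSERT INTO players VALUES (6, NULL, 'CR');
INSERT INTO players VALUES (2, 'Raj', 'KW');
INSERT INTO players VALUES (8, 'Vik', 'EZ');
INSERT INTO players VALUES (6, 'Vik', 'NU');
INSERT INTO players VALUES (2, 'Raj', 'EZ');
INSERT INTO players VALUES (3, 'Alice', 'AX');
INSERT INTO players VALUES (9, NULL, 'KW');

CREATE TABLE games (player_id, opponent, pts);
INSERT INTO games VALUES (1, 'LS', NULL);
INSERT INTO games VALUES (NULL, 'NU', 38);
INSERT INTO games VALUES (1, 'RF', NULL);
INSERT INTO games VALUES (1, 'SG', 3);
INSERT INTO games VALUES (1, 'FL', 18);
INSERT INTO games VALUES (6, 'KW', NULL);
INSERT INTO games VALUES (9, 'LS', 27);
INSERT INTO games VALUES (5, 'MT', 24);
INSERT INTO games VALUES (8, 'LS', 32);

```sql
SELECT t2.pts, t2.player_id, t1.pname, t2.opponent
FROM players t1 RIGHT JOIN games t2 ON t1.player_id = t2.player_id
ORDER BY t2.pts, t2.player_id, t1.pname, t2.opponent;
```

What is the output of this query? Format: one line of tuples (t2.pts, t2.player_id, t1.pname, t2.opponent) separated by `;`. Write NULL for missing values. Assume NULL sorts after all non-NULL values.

(3, 1, NULL, SG); (18, 1, NULL, FL); (24, 5, Yara, MT); (27, 9, NULL, LS); (32, 8, Vik, LS); (38, NULL, NULL, NU); (NULL, 1, NULL, LS); (NULL, 1, NULL, RF); (NULL, 6, Vik, KW); (NULL, 6, Xin, KW); (NULL, 6, NULL, KW)

RIGHT JOIN keeps every row from `games`; unmatched rows get NULL for `players`'s columns.
Matching on t1.player_id = t2.player_id. A NULL in a compared column never satisfies the condition.
Matched pairs: 6; unmatched t2 rows kept: 5.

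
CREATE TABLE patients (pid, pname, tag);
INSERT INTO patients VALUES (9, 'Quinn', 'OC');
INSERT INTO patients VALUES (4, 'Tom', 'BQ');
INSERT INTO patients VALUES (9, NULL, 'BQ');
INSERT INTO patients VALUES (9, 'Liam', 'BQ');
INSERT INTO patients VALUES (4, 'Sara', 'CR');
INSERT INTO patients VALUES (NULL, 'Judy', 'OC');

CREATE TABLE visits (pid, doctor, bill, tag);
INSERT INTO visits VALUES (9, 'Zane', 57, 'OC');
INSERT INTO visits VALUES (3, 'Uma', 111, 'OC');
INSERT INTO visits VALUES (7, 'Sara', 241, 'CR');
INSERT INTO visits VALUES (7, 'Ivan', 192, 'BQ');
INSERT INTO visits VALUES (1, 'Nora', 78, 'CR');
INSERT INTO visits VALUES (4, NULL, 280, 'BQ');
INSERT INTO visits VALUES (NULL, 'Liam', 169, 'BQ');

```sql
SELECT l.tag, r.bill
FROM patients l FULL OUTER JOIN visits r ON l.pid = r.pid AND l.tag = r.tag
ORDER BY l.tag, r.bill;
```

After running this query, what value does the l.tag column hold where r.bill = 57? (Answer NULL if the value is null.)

OC

FULL OUTER JOIN keeps every row from both sides; unmatched rows get NULL for the other side's columns.
Matching on l.pid = r.pid AND l.tag = r.tag. A NULL in a compared column never satisfies the condition.
- pid=9, tag=OC: 1 matching r row(s), so 1 row(s) emitted.
- pid=4, tag=BQ: 1 matching r row(s), so 1 row(s) emitted.
- pid=9, tag=BQ: no r row matches, row kept with r columns NULL.
- pid=9, tag=BQ: no r row matches, row kept with r columns NULL.
- pid=4, tag=CR: no r row matches, row kept with r columns NULL.
- pid=NULL, tag=OC: no r row matches, row kept with r columns NULL.
- 5 row(s) from r found no l partner → padded with NULL.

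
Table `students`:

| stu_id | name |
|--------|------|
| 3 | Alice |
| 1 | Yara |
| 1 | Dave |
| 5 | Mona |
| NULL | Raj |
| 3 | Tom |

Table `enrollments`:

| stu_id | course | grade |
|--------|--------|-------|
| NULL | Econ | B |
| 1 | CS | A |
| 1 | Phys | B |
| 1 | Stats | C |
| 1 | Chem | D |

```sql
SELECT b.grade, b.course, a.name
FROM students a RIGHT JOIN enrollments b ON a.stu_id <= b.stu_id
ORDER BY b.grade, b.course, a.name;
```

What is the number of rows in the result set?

9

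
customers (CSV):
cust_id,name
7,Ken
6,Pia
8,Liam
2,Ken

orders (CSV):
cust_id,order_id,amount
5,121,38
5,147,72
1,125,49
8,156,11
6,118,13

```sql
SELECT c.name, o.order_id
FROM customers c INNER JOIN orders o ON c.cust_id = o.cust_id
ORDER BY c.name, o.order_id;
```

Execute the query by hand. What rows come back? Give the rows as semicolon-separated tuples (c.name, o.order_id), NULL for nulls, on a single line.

(Liam, 156); (Pia, 118)

INNER JOIN keeps only pairs where the ON condition holds.
Matching on c.cust_id = o.cust_id.
- c[0] cust_id=7 → no match; dropped.
- c[1] cust_id=6 → 1 match(es) in o → 1 row(s).
- c[2] cust_id=8 → 1 match(es) in o → 1 row(s).
- c[3] cust_id=2 → no match; dropped.
After projecting and ordering:
c.name | o.order_id
Liam | 156
Pia | 118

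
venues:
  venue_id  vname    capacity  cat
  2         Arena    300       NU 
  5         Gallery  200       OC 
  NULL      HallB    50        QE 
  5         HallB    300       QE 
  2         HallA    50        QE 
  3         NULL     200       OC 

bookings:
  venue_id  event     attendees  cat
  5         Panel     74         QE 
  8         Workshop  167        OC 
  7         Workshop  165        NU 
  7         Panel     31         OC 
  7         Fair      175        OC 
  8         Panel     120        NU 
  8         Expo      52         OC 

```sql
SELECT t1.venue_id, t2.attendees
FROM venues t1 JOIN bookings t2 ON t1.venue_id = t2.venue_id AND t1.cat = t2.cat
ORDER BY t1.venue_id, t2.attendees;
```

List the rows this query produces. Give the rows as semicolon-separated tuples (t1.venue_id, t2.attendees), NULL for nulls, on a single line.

INNER JOIN keeps only pairs where the ON condition holds.
Matching on t1.venue_id = t2.venue_id AND t1.cat = t2.cat. A NULL in a compared column never satisfies the condition.
- t1 row (venue_id=2, cat=NU): no match → dropped.
- t1 row (venue_id=5, cat=OC): no match → dropped.
- t1 row (venue_id=NULL, cat=QE): no match → dropped.
- t1 row (venue_id=5, cat=QE): matches 1 t2 row(s) → 1 output row(s).
- t1 row (venue_id=2, cat=QE): no match → dropped.
- t1 row (venue_id=3, cat=OC): no match → dropped.
After projecting and ordering:
t1.venue_id | t2.attendees
5 | 74

(5, 74)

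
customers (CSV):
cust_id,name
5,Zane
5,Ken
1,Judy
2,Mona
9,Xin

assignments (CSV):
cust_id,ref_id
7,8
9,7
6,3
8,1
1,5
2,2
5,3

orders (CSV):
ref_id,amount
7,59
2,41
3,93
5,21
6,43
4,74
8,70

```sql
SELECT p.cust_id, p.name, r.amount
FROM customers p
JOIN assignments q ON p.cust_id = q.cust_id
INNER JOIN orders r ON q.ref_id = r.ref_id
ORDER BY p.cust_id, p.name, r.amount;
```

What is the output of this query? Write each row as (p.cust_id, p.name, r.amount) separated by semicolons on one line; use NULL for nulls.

(1, Judy, 21); (2, Mona, 41); (5, Ken, 93); (5, Zane, 93); (9, Xin, 59)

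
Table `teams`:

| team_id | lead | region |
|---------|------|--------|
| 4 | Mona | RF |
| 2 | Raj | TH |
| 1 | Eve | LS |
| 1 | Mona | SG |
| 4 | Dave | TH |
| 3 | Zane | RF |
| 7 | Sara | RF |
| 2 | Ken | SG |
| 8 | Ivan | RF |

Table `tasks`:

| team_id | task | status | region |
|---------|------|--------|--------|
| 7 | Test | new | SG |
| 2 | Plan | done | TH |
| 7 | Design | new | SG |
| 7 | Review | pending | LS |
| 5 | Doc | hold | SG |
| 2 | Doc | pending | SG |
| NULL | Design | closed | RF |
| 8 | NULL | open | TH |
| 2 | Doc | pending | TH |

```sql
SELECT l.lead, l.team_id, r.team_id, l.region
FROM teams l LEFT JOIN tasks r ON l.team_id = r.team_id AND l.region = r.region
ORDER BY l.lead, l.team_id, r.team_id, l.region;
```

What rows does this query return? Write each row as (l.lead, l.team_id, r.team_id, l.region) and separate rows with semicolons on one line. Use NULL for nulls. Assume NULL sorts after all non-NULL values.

LEFT JOIN keeps every row from `teams`; unmatched rows get NULL for `tasks`'s columns.
Matching on l.team_id = r.team_id AND l.region = r.region. A NULL in a compared column never satisfies the condition.
- l[0] team_id=4, region=RF → no match; kept with NULLs on the r side.
- l[1] team_id=2, region=TH → 2 match(es) in r → 2 row(s).
- l[2] team_id=1, region=LS → no match; kept with NULLs on the r side.
- l[3] team_id=1, region=SG → no match; kept with NULLs on the r side.
- l[4] team_id=4, region=TH → no match; kept with NULLs on the r side.
- l[5] team_id=3, region=RF → no match; kept with NULLs on the r side.
- l[6] team_id=7, region=RF → no match; kept with NULLs on the r side.
- l[7] team_id=2, region=SG → 1 match(es) in r → 1 row(s).
- l[8] team_id=8, region=RF → no match; kept with NULLs on the r side.
After projecting and ordering:
l.lead | l.team_id | r.team_id | l.region
Dave | 4 | NULL | TH
Eve | 1 | NULL | LS
Ivan | 8 | NULL | RF
Ken | 2 | 2 | SG
Mona | 1 | NULL | SG
Mona | 4 | NULL | RF
Raj | 2 | 2 | TH
Raj | 2 | 2 | TH
Sara | 7 | NULL | RF
Zane | 3 | NULL | RF

(Dave, 4, NULL, TH); (Eve, 1, NULL, LS); (Ivan, 8, NULL, RF); (Ken, 2, 2, SG); (Mona, 1, NULL, SG); (Mona, 4, NULL, RF); (Raj, 2, 2, TH); (Raj, 2, 2, TH); (Sara, 7, NULL, RF); (Zane, 3, NULL, RF)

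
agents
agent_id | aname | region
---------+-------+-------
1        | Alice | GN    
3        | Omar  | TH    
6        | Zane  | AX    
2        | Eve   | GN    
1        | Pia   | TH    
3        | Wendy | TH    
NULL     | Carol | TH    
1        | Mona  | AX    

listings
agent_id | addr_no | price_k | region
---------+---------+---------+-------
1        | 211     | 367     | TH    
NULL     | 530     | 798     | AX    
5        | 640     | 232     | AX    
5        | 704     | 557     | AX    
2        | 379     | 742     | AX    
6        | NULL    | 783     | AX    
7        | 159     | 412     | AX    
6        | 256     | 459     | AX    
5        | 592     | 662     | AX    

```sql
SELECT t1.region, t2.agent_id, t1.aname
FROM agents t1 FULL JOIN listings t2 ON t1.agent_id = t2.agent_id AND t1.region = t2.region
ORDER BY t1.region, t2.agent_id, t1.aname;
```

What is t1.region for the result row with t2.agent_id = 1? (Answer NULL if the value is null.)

FULL OUTER JOIN keeps every row from both sides; unmatched rows get NULL for the other side's columns.
Matching on t1.agent_id = t2.agent_id AND t1.region = t2.region. A NULL in a compared column never satisfies the condition.
Matched pairs: 3; unmatched t1 rows kept: 6; unmatched t2 rows kept: 6.

TH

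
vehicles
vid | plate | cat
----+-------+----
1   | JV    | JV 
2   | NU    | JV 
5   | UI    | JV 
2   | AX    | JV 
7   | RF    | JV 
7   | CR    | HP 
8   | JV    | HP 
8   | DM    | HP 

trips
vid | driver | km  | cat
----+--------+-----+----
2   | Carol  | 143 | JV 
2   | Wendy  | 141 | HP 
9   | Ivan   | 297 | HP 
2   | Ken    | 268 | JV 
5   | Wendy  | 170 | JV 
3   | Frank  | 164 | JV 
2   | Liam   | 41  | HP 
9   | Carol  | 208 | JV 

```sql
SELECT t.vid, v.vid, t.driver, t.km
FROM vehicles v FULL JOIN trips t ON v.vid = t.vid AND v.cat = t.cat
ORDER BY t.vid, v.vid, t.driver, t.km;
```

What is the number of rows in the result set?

15

FULL OUTER JOIN keeps every row from both sides; unmatched rows get NULL for the other side's columns.
Matching on v.vid = t.vid AND v.cat = t.cat.
Matched pairs: 5; unmatched v rows kept: 5; unmatched t rows kept: 5.
Total: 5 matched + 10 padded = 15 rows.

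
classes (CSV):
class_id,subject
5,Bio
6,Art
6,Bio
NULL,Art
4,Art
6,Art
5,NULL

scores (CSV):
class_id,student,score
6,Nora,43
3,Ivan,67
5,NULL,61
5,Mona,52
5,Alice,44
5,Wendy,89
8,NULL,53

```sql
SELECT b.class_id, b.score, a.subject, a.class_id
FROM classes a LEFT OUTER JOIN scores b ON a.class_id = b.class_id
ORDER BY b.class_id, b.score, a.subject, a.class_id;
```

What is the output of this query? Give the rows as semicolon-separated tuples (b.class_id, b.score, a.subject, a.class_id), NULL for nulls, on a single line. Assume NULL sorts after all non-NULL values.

(5, 44, Bio, 5); (5, 44, NULL, 5); (5, 52, Bio, 5); (5, 52, NULL, 5); (5, 61, Bio, 5); (5, 61, NULL, 5); (5, 89, Bio, 5); (5, 89, NULL, 5); (6, 43, Art, 6); (6, 43, Art, 6); (6, 43, Bio, 6); (NULL, NULL, Art, 4); (NULL, NULL, Art, NULL)

LEFT JOIN keeps every row from `classes`; unmatched rows get NULL for `scores`'s columns.
Matching on a.class_id = b.class_id. A NULL in a compared column never satisfies the condition.
Matched pairs: 11; unmatched a rows kept: 2.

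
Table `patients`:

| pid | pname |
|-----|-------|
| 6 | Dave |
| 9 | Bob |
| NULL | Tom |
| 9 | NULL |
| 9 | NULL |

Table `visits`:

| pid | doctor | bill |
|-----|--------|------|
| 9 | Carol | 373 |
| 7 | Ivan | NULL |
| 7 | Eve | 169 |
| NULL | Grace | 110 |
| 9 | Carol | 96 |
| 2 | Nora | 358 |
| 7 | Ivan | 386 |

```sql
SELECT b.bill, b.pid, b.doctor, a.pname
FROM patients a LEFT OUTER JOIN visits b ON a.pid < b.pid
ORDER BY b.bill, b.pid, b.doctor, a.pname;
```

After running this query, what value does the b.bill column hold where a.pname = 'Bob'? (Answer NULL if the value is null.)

NULL

LEFT JOIN keeps every row from `patients`; unmatched rows get NULL for `visits`'s columns.
Matching on a.pid < b.pid. A NULL in a compared column never satisfies the condition.
Matched pairs: 5; unmatched a rows kept: 4.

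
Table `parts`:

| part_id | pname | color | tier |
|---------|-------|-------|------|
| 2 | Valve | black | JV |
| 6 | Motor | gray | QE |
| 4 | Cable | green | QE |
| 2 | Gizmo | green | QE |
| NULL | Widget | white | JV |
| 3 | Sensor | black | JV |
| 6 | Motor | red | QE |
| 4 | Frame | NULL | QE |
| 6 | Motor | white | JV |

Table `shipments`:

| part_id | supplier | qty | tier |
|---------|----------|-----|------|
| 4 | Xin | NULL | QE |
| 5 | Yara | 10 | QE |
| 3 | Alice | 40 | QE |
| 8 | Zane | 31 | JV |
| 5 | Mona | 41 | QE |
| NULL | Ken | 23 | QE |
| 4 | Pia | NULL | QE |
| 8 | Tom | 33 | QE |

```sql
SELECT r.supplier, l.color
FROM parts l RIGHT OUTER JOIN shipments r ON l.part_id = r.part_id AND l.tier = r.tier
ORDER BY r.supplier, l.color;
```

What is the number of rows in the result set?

10

RIGHT JOIN keeps every row from `shipments`; unmatched rows get NULL for `parts`'s columns.
Matching on l.part_id = r.part_id AND l.tier = r.tier. A NULL in a compared column never satisfies the condition.
- l (part_id=2, tier=JV) has no partner in r.
- l (part_id=6, tier=QE) has no partner in r.
- l (part_id=4, tier=QE) pairs with 2 row(s) of r.
- l (part_id=2, tier=QE) has no partner in r.
- l (part_id=NULL, tier=JV) has no partner in r.
- l (part_id=3, tier=JV) has no partner in r.
- l (part_id=6, tier=QE) has no partner in r.
- l (part_id=4, tier=QE) pairs with 2 row(s) of r.
- l (part_id=6, tier=JV) has no partner in r.
- plus 6 unmatched r row(s), each kept with NULL l columns.
Total: 4 matched + 6 padded = 10 rows.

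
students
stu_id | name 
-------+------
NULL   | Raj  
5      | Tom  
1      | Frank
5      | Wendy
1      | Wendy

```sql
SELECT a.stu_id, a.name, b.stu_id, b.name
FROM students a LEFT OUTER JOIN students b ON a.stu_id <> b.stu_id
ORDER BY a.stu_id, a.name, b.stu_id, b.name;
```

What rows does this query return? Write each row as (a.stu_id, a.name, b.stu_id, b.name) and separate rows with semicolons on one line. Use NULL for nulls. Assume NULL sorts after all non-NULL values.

(1, Frank, 5, Tom); (1, Frank, 5, Wendy); (1, Wendy, 5, Tom); (1, Wendy, 5, Wendy); (5, Tom, 1, Frank); (5, Tom, 1, Wendy); (5, Wendy, 1, Frank); (5, Wendy, 1, Wendy); (NULL, Raj, NULL, NULL)

LEFT JOIN keeps every row from `students a`; unmatched rows get NULL for `students b`'s columns.
Matching on a.stu_id <> b.stu_id. A NULL in a compared column never satisfies the condition.
- a[0] stu_id=NULL → no match; kept with NULLs on the b side.
- a[1] stu_id=5 → 2 match(es) in b → 2 row(s).
- a[2] stu_id=1 → 2 match(es) in b → 2 row(s).
- a[3] stu_id=5 → 2 match(es) in b → 2 row(s).
- a[4] stu_id=1 → 2 match(es) in b → 2 row(s).
After projecting and ordering:
a.stu_id | a.name | b.stu_id | b.name
1 | Frank | 5 | Tom
1 | Frank | 5 | Wendy
1 | Wendy | 5 | Tom
1 | Wendy | 5 | Wendy
5 | Tom | 1 | Frank
5 | Tom | 1 | Wendy
5 | Wendy | 1 | Frank
5 | Wendy | 1 | Wendy
NULL | Raj | NULL | NULL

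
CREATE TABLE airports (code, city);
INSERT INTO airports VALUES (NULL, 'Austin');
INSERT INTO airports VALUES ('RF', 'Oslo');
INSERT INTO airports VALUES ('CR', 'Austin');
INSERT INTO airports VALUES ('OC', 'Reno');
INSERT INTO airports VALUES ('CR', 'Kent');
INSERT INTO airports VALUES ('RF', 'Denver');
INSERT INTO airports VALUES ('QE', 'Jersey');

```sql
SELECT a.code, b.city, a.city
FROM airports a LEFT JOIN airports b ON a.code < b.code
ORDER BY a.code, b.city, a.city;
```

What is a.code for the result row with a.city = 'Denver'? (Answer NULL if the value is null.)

LEFT JOIN keeps every row from `airports a`; unmatched rows get NULL for `airports b`'s columns.
Matching on a.code < b.code. A NULL in a compared column never satisfies the condition.
- a (code=NULL) has no partner → padded with NULL.
- a (code=RF) has no partner → padded with NULL.
- a (code=CR) pairs with 4 row(s) of b.
- a (code=OC) pairs with 3 row(s) of b.
- a (code=CR) pairs with 4 row(s) of b.
- a (code=RF) has no partner → padded with NULL.
- a (code=QE) pairs with 2 row(s) of b.

RF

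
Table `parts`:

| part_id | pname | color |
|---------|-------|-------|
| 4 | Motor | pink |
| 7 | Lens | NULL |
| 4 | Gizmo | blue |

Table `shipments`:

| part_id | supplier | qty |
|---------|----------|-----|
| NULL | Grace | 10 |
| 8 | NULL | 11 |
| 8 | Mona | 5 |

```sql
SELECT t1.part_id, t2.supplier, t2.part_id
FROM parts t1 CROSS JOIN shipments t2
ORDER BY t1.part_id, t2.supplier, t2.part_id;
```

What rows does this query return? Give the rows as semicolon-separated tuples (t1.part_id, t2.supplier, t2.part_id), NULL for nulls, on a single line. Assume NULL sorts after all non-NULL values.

(4, Grace, NULL); (4, Grace, NULL); (4, Mona, 8); (4, Mona, 8); (4, NULL, 8); (4, NULL, 8); (7, Grace, NULL); (7, Mona, 8); (7, NULL, 8)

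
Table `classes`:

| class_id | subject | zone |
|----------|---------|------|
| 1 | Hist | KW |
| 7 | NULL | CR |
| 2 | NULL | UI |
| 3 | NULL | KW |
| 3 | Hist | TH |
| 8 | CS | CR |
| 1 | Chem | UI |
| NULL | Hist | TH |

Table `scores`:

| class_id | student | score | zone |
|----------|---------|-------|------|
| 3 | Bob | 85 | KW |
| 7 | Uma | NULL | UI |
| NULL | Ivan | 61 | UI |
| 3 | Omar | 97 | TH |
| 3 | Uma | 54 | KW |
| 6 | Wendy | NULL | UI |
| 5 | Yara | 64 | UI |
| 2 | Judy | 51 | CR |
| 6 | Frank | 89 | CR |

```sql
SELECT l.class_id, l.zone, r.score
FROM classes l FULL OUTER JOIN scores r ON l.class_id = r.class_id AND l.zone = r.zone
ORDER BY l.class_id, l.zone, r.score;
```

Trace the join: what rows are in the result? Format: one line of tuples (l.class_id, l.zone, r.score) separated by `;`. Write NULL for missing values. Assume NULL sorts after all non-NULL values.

FULL OUTER JOIN keeps every row from both sides; unmatched rows get NULL for the other side's columns.
Matching on l.class_id = r.class_id AND l.zone = r.zone. A NULL in a compared column never satisfies the condition.
Matched pairs: 3; unmatched l rows kept: 6; unmatched r rows kept: 6.

(1, KW, NULL); (1, UI, NULL); (2, UI, NULL); (3, KW, 54); (3, KW, 85); (3, TH, 97); (7, CR, NULL); (8, CR, NULL); (NULL, TH, NULL); (NULL, NULL, 51); (NULL, NULL, 61); (NULL, NULL, 64); (NULL, NULL, 89); (NULL, NULL, NULL); (NULL, NULL, NULL)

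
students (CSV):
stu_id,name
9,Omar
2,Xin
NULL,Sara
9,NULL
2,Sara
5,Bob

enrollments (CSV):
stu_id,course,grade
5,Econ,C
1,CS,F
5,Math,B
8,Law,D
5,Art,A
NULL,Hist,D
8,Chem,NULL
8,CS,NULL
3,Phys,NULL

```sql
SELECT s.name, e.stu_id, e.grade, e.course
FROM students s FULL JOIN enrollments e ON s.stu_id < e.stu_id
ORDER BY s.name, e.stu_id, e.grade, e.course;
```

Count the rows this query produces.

FULL OUTER JOIN keeps every row from both sides; unmatched rows get NULL for the other side's columns.
Matching on s.stu_id < e.stu_id. A NULL in a compared column never satisfies the condition.
- s (stu_id=9) has no partner → padded with NULL.
- s (stu_id=2) pairs with 7 row(s) of e.
- s (stu_id=NULL) has no partner → padded with NULL.
- s (stu_id=9) has no partner → padded with NULL.
- s (stu_id=2) pairs with 7 row(s) of e.
- s (stu_id=5) pairs with 3 row(s) of e.
- 2 e row(s) had no s match → kept, s columns NULL.
Total: 17 matched + 5 padded = 22 rows.

22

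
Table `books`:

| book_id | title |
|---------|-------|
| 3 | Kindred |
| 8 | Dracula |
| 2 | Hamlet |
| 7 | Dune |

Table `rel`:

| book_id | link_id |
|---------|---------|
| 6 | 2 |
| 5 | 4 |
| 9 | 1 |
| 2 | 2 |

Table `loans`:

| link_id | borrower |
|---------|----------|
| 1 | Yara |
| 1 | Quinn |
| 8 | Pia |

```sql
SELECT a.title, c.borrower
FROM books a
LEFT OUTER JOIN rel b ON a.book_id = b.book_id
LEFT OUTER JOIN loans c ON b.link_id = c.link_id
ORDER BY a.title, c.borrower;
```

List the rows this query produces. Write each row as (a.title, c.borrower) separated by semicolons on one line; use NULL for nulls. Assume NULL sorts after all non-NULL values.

Joins associate left-to-right: books LEFT JOIN rel on book_id gives 4 intermediate row(s).
Then LEFT JOIN `loans c` on link_id: each of those 4 rows is kept; rows whose b.link_id has no match in c get NULL for c's columns.

(Dracula, NULL); (Dune, NULL); (Hamlet, NULL); (Kindred, NULL)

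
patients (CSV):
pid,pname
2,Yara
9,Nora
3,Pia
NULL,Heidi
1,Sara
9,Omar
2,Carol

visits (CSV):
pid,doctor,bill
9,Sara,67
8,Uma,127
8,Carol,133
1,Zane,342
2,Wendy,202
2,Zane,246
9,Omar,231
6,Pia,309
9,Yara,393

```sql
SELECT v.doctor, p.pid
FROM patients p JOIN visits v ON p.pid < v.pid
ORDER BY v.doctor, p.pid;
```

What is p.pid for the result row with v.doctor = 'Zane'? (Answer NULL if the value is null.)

1

INNER JOIN keeps only pairs where the ON condition holds.
Matching on p.pid < v.pid. A NULL in a compared column never satisfies the condition.
Matched pairs: 26.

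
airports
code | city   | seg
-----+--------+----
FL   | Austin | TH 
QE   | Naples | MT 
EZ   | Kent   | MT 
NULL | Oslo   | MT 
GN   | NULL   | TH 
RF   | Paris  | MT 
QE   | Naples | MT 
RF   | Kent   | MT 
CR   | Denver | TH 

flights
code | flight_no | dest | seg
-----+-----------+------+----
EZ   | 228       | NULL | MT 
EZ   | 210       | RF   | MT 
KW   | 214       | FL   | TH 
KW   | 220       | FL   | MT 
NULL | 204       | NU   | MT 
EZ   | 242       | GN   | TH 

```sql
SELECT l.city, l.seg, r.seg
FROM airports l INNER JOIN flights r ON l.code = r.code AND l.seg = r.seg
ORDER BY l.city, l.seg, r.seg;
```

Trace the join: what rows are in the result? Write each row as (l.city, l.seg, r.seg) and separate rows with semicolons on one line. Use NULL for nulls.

(Kent, MT, MT); (Kent, MT, MT)

INNER JOIN keeps only pairs where the ON condition holds.
Matching on l.code = r.code AND l.seg = r.seg. A NULL in a compared column never satisfies the condition.
- l row (code=FL, seg=TH): no match → dropped.
- l row (code=QE, seg=MT): no match → dropped.
- l row (code=EZ, seg=MT): matches 2 r row(s) → 2 output row(s).
- l row (code=NULL, seg=MT): no match → dropped.
- l row (code=GN, seg=TH): no match → dropped.
- l row (code=RF, seg=MT): no match → dropped.
- l row (code=QE, seg=MT): no match → dropped.
- l row (code=RF, seg=MT): no match → dropped.
- l row (code=CR, seg=TH): no match → dropped.
After projecting and ordering:
l.city | l.seg | r.seg
Kent | MT | MT
Kent | MT | MT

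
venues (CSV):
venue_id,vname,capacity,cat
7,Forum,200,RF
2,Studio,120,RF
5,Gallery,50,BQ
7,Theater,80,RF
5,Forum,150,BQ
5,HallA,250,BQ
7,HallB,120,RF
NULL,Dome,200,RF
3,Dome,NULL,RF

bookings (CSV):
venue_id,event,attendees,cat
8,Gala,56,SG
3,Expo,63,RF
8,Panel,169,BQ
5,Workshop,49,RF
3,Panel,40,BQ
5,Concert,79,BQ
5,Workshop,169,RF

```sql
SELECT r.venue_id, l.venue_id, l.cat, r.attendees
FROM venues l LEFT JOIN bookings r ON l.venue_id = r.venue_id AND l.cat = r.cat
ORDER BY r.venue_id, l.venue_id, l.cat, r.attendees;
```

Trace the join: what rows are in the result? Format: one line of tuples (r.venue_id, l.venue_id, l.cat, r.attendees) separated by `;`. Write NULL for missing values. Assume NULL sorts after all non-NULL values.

LEFT JOIN keeps every row from `venues`; unmatched rows get NULL for `bookings`'s columns.
Matching on l.venue_id = r.venue_id AND l.cat = r.cat. A NULL in a compared column never satisfies the condition.
Matched pairs: 4; unmatched l rows kept: 5.

(3, 3, RF, 63); (5, 5, BQ, 79); (5, 5, BQ, 79); (5, 5, BQ, 79); (NULL, 2, RF, NULL); (NULL, 7, RF, NULL); (NULL, 7, RF, NULL); (NULL, 7, RF, NULL); (NULL, NULL, RF, NULL)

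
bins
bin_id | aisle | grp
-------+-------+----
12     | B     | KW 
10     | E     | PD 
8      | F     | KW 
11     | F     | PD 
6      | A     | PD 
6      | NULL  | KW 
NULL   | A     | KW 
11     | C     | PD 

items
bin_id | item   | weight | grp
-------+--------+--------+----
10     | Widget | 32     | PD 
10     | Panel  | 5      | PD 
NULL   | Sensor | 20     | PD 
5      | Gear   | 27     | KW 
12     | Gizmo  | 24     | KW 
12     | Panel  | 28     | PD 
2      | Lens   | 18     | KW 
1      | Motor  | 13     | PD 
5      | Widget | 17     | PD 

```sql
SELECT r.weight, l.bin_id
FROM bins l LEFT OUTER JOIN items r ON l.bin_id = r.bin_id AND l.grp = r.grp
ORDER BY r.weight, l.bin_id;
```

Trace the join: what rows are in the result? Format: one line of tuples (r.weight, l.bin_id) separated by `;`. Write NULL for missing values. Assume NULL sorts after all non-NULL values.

LEFT JOIN keeps every row from `bins`; unmatched rows get NULL for `items`'s columns.
Matching on l.bin_id = r.bin_id AND l.grp = r.grp. A NULL in a compared column never satisfies the condition.
- l (bin_id=12, grp=KW) pairs with 1 row(s) of r.
- l (bin_id=10, grp=PD) pairs with 2 row(s) of r.
- l (bin_id=8, grp=KW) has no partner → padded with NULL.
- l (bin_id=11, grp=PD) has no partner → padded with NULL.
- l (bin_id=6, grp=PD) has no partner → padded with NULL.
- l (bin_id=6, grp=KW) has no partner → padded with NULL.
- l (bin_id=NULL, grp=KW) has no partner → padded with NULL.
- l (bin_id=11, grp=PD) has no partner → padded with NULL.
After projecting and ordering:
r.weight | l.bin_id
5 | 10
24 | 12
32 | 10
NULL | 6
NULL | 6
NULL | 8
NULL | 11
NULL | 11
NULL | NULL

(5, 10); (24, 12); (32, 10); (NULL, 6); (NULL, 6); (NULL, 8); (NULL, 11); (NULL, 11); (NULL, NULL)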